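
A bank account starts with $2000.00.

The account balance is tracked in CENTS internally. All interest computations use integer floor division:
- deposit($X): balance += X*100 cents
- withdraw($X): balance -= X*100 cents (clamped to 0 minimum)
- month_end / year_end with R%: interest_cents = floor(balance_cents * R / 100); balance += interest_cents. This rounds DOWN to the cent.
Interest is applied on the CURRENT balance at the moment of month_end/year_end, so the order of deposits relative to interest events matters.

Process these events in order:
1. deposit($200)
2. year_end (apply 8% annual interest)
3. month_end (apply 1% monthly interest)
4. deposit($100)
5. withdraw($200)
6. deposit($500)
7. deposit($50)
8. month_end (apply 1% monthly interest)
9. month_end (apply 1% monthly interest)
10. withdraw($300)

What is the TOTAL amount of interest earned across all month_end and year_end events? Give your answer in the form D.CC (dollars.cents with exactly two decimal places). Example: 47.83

Answer: 257.03

Derivation:
After 1 (deposit($200)): balance=$2200.00 total_interest=$0.00
After 2 (year_end (apply 8% annual interest)): balance=$2376.00 total_interest=$176.00
After 3 (month_end (apply 1% monthly interest)): balance=$2399.76 total_interest=$199.76
After 4 (deposit($100)): balance=$2499.76 total_interest=$199.76
After 5 (withdraw($200)): balance=$2299.76 total_interest=$199.76
After 6 (deposit($500)): balance=$2799.76 total_interest=$199.76
After 7 (deposit($50)): balance=$2849.76 total_interest=$199.76
After 8 (month_end (apply 1% monthly interest)): balance=$2878.25 total_interest=$228.25
After 9 (month_end (apply 1% monthly interest)): balance=$2907.03 total_interest=$257.03
After 10 (withdraw($300)): balance=$2607.03 total_interest=$257.03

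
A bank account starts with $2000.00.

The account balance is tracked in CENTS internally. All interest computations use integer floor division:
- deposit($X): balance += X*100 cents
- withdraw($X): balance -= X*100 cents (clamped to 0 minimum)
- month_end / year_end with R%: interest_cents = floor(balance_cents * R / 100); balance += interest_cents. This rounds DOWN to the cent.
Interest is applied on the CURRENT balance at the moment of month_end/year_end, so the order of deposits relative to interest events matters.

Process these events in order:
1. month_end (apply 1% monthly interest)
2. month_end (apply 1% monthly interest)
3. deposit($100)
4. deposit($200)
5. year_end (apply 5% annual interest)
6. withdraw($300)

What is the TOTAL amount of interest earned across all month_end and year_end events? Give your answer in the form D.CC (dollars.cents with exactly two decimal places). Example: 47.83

Answer: 157.21

Derivation:
After 1 (month_end (apply 1% monthly interest)): balance=$2020.00 total_interest=$20.00
After 2 (month_end (apply 1% monthly interest)): balance=$2040.20 total_interest=$40.20
After 3 (deposit($100)): balance=$2140.20 total_interest=$40.20
After 4 (deposit($200)): balance=$2340.20 total_interest=$40.20
After 5 (year_end (apply 5% annual interest)): balance=$2457.21 total_interest=$157.21
After 6 (withdraw($300)): balance=$2157.21 total_interest=$157.21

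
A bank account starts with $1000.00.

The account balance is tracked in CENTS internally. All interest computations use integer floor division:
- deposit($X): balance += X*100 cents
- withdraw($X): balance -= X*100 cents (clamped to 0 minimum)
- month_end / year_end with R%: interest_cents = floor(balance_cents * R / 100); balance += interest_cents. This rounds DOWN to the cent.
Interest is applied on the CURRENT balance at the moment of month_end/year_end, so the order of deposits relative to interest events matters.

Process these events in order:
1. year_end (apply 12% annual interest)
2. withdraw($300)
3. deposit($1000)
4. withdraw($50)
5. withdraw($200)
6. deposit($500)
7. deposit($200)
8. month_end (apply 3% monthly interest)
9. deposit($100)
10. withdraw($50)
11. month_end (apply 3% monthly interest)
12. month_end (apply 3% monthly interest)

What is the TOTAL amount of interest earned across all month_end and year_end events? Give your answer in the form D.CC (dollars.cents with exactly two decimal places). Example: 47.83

After 1 (year_end (apply 12% annual interest)): balance=$1120.00 total_interest=$120.00
After 2 (withdraw($300)): balance=$820.00 total_interest=$120.00
After 3 (deposit($1000)): balance=$1820.00 total_interest=$120.00
After 4 (withdraw($50)): balance=$1770.00 total_interest=$120.00
After 5 (withdraw($200)): balance=$1570.00 total_interest=$120.00
After 6 (deposit($500)): balance=$2070.00 total_interest=$120.00
After 7 (deposit($200)): balance=$2270.00 total_interest=$120.00
After 8 (month_end (apply 3% monthly interest)): balance=$2338.10 total_interest=$188.10
After 9 (deposit($100)): balance=$2438.10 total_interest=$188.10
After 10 (withdraw($50)): balance=$2388.10 total_interest=$188.10
After 11 (month_end (apply 3% monthly interest)): balance=$2459.74 total_interest=$259.74
After 12 (month_end (apply 3% monthly interest)): balance=$2533.53 total_interest=$333.53

Answer: 333.53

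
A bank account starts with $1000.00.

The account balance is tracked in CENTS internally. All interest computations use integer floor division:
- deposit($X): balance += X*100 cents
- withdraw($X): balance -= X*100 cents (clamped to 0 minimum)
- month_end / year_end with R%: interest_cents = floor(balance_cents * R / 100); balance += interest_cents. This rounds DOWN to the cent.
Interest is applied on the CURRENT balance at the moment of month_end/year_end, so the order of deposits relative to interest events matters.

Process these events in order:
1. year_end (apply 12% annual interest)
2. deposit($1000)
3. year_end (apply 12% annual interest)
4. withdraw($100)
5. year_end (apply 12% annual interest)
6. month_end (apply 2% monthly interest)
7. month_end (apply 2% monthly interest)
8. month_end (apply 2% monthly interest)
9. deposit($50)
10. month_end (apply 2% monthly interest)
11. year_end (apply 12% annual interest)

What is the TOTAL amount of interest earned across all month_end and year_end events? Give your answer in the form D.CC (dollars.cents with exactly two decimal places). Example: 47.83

Answer: 1195.27

Derivation:
After 1 (year_end (apply 12% annual interest)): balance=$1120.00 total_interest=$120.00
After 2 (deposit($1000)): balance=$2120.00 total_interest=$120.00
After 3 (year_end (apply 12% annual interest)): balance=$2374.40 total_interest=$374.40
After 4 (withdraw($100)): balance=$2274.40 total_interest=$374.40
After 5 (year_end (apply 12% annual interest)): balance=$2547.32 total_interest=$647.32
After 6 (month_end (apply 2% monthly interest)): balance=$2598.26 total_interest=$698.26
After 7 (month_end (apply 2% monthly interest)): balance=$2650.22 total_interest=$750.22
After 8 (month_end (apply 2% monthly interest)): balance=$2703.22 total_interest=$803.22
After 9 (deposit($50)): balance=$2753.22 total_interest=$803.22
After 10 (month_end (apply 2% monthly interest)): balance=$2808.28 total_interest=$858.28
After 11 (year_end (apply 12% annual interest)): balance=$3145.27 total_interest=$1195.27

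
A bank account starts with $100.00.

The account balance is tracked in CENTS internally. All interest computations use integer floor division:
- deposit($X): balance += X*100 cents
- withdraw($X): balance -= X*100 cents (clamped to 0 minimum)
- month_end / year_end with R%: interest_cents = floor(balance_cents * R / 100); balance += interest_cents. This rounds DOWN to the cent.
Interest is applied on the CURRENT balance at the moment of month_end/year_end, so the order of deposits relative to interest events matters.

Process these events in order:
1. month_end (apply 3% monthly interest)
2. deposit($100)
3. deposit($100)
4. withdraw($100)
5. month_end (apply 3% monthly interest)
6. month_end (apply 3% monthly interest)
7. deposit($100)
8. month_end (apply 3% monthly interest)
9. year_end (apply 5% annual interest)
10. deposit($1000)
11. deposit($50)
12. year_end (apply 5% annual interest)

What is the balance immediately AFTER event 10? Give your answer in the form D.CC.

After 1 (month_end (apply 3% monthly interest)): balance=$103.00 total_interest=$3.00
After 2 (deposit($100)): balance=$203.00 total_interest=$3.00
After 3 (deposit($100)): balance=$303.00 total_interest=$3.00
After 4 (withdraw($100)): balance=$203.00 total_interest=$3.00
After 5 (month_end (apply 3% monthly interest)): balance=$209.09 total_interest=$9.09
After 6 (month_end (apply 3% monthly interest)): balance=$215.36 total_interest=$15.36
After 7 (deposit($100)): balance=$315.36 total_interest=$15.36
After 8 (month_end (apply 3% monthly interest)): balance=$324.82 total_interest=$24.82
After 9 (year_end (apply 5% annual interest)): balance=$341.06 total_interest=$41.06
After 10 (deposit($1000)): balance=$1341.06 total_interest=$41.06

Answer: 1341.06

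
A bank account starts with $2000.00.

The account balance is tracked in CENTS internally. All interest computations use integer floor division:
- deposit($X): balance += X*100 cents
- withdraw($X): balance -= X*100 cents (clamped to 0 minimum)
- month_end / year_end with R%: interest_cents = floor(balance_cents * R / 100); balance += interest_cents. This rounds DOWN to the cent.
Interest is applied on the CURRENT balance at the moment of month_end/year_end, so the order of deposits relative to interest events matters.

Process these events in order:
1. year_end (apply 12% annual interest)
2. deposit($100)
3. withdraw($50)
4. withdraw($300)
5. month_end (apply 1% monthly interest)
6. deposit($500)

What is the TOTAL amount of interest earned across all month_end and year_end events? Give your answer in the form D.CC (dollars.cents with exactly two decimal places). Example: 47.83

After 1 (year_end (apply 12% annual interest)): balance=$2240.00 total_interest=$240.00
After 2 (deposit($100)): balance=$2340.00 total_interest=$240.00
After 3 (withdraw($50)): balance=$2290.00 total_interest=$240.00
After 4 (withdraw($300)): balance=$1990.00 total_interest=$240.00
After 5 (month_end (apply 1% monthly interest)): balance=$2009.90 total_interest=$259.90
After 6 (deposit($500)): balance=$2509.90 total_interest=$259.90

Answer: 259.90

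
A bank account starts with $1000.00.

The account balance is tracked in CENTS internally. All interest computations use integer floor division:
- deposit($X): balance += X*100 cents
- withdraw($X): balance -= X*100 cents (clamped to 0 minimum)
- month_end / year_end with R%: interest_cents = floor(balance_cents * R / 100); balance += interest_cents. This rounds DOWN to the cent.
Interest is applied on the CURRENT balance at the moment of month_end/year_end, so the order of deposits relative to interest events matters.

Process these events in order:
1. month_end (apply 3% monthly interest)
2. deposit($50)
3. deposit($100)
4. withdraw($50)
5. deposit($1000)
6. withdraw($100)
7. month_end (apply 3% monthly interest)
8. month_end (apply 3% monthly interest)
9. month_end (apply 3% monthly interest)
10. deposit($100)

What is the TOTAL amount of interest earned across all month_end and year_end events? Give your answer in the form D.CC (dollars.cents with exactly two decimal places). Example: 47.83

After 1 (month_end (apply 3% monthly interest)): balance=$1030.00 total_interest=$30.00
After 2 (deposit($50)): balance=$1080.00 total_interest=$30.00
After 3 (deposit($100)): balance=$1180.00 total_interest=$30.00
After 4 (withdraw($50)): balance=$1130.00 total_interest=$30.00
After 5 (deposit($1000)): balance=$2130.00 total_interest=$30.00
After 6 (withdraw($100)): balance=$2030.00 total_interest=$30.00
After 7 (month_end (apply 3% monthly interest)): balance=$2090.90 total_interest=$90.90
After 8 (month_end (apply 3% monthly interest)): balance=$2153.62 total_interest=$153.62
After 9 (month_end (apply 3% monthly interest)): balance=$2218.22 total_interest=$218.22
After 10 (deposit($100)): balance=$2318.22 total_interest=$218.22

Answer: 218.22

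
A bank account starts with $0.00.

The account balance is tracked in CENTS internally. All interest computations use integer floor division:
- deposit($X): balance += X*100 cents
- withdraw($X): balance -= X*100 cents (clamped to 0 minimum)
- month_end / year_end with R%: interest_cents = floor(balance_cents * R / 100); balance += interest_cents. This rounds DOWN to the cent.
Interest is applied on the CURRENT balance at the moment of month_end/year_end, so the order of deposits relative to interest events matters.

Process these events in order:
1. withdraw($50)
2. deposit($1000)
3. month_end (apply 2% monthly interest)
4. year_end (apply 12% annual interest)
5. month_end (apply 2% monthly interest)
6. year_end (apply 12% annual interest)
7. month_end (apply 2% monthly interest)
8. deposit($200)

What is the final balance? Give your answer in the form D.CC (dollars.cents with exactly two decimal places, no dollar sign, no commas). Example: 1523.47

After 1 (withdraw($50)): balance=$0.00 total_interest=$0.00
After 2 (deposit($1000)): balance=$1000.00 total_interest=$0.00
After 3 (month_end (apply 2% monthly interest)): balance=$1020.00 total_interest=$20.00
After 4 (year_end (apply 12% annual interest)): balance=$1142.40 total_interest=$142.40
After 5 (month_end (apply 2% monthly interest)): balance=$1165.24 total_interest=$165.24
After 6 (year_end (apply 12% annual interest)): balance=$1305.06 total_interest=$305.06
After 7 (month_end (apply 2% monthly interest)): balance=$1331.16 total_interest=$331.16
After 8 (deposit($200)): balance=$1531.16 total_interest=$331.16

Answer: 1531.16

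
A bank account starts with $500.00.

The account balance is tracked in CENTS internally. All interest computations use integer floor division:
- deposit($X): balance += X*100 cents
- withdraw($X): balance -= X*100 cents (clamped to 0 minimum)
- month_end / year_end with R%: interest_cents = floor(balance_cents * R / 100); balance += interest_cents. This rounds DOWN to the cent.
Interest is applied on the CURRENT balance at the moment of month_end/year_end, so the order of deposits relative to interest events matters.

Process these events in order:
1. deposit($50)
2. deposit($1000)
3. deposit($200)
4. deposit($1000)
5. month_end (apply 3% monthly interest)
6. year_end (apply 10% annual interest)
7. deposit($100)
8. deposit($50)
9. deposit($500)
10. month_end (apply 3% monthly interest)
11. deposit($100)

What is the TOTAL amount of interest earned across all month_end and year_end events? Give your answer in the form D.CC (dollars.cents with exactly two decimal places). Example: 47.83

After 1 (deposit($50)): balance=$550.00 total_interest=$0.00
After 2 (deposit($1000)): balance=$1550.00 total_interest=$0.00
After 3 (deposit($200)): balance=$1750.00 total_interest=$0.00
After 4 (deposit($1000)): balance=$2750.00 total_interest=$0.00
After 5 (month_end (apply 3% monthly interest)): balance=$2832.50 total_interest=$82.50
After 6 (year_end (apply 10% annual interest)): balance=$3115.75 total_interest=$365.75
After 7 (deposit($100)): balance=$3215.75 total_interest=$365.75
After 8 (deposit($50)): balance=$3265.75 total_interest=$365.75
After 9 (deposit($500)): balance=$3765.75 total_interest=$365.75
After 10 (month_end (apply 3% monthly interest)): balance=$3878.72 total_interest=$478.72
After 11 (deposit($100)): balance=$3978.72 total_interest=$478.72

Answer: 478.72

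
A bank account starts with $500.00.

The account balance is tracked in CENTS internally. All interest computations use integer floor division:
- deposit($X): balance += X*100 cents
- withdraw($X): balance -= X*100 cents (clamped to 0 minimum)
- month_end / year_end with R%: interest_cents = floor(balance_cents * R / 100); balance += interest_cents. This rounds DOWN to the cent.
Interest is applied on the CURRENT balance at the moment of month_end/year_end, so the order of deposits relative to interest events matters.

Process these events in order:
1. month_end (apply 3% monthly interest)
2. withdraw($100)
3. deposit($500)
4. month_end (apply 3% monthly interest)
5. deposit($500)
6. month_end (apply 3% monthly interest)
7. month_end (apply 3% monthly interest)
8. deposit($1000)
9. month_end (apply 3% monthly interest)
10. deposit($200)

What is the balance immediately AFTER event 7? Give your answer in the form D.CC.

After 1 (month_end (apply 3% monthly interest)): balance=$515.00 total_interest=$15.00
After 2 (withdraw($100)): balance=$415.00 total_interest=$15.00
After 3 (deposit($500)): balance=$915.00 total_interest=$15.00
After 4 (month_end (apply 3% monthly interest)): balance=$942.45 total_interest=$42.45
After 5 (deposit($500)): balance=$1442.45 total_interest=$42.45
After 6 (month_end (apply 3% monthly interest)): balance=$1485.72 total_interest=$85.72
After 7 (month_end (apply 3% monthly interest)): balance=$1530.29 total_interest=$130.29

Answer: 1530.29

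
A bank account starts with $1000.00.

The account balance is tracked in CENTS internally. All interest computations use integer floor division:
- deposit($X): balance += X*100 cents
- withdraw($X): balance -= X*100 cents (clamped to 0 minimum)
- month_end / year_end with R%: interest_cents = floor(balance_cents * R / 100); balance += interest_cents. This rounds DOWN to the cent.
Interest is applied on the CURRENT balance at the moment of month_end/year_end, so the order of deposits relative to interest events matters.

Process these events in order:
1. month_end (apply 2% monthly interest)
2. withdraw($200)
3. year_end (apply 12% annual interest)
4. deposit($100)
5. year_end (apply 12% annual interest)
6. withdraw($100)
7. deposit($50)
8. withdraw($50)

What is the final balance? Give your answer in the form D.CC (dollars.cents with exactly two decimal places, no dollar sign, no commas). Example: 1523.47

After 1 (month_end (apply 2% monthly interest)): balance=$1020.00 total_interest=$20.00
After 2 (withdraw($200)): balance=$820.00 total_interest=$20.00
After 3 (year_end (apply 12% annual interest)): balance=$918.40 total_interest=$118.40
After 4 (deposit($100)): balance=$1018.40 total_interest=$118.40
After 5 (year_end (apply 12% annual interest)): balance=$1140.60 total_interest=$240.60
After 6 (withdraw($100)): balance=$1040.60 total_interest=$240.60
After 7 (deposit($50)): balance=$1090.60 total_interest=$240.60
After 8 (withdraw($50)): balance=$1040.60 total_interest=$240.60

Answer: 1040.60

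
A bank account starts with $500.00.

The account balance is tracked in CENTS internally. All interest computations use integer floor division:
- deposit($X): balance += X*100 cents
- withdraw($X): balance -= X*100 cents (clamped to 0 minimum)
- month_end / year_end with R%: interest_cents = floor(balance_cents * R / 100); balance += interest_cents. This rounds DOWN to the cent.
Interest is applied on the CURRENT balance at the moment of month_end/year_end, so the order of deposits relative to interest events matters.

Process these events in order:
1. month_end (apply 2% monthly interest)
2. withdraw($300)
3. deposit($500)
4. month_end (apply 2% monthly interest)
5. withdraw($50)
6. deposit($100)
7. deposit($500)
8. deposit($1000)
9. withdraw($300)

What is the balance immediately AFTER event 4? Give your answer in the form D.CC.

After 1 (month_end (apply 2% monthly interest)): balance=$510.00 total_interest=$10.00
After 2 (withdraw($300)): balance=$210.00 total_interest=$10.00
After 3 (deposit($500)): balance=$710.00 total_interest=$10.00
After 4 (month_end (apply 2% monthly interest)): balance=$724.20 total_interest=$24.20

Answer: 724.20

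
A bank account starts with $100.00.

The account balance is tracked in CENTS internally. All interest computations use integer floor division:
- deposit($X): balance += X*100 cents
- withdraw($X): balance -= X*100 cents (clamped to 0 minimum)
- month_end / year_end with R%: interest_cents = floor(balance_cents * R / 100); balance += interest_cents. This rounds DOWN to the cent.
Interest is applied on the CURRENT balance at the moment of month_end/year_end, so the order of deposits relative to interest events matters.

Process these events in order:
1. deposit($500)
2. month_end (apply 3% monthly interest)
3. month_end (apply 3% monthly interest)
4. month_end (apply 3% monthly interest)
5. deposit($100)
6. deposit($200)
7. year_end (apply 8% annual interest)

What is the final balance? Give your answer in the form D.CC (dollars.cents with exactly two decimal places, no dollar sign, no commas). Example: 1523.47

Answer: 1032.08

Derivation:
After 1 (deposit($500)): balance=$600.00 total_interest=$0.00
After 2 (month_end (apply 3% monthly interest)): balance=$618.00 total_interest=$18.00
After 3 (month_end (apply 3% monthly interest)): balance=$636.54 total_interest=$36.54
After 4 (month_end (apply 3% monthly interest)): balance=$655.63 total_interest=$55.63
After 5 (deposit($100)): balance=$755.63 total_interest=$55.63
After 6 (deposit($200)): balance=$955.63 total_interest=$55.63
After 7 (year_end (apply 8% annual interest)): balance=$1032.08 total_interest=$132.08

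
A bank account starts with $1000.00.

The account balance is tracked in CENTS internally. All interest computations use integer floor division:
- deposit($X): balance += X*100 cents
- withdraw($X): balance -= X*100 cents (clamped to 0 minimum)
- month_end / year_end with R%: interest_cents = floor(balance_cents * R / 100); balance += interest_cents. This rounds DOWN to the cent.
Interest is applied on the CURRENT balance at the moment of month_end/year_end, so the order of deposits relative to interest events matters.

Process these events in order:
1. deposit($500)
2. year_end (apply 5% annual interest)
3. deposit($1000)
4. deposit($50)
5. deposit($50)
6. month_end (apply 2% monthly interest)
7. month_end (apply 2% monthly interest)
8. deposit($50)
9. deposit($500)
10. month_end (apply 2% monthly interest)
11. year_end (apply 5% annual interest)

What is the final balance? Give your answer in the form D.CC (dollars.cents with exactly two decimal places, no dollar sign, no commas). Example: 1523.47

Answer: 3569.71

Derivation:
After 1 (deposit($500)): balance=$1500.00 total_interest=$0.00
After 2 (year_end (apply 5% annual interest)): balance=$1575.00 total_interest=$75.00
After 3 (deposit($1000)): balance=$2575.00 total_interest=$75.00
After 4 (deposit($50)): balance=$2625.00 total_interest=$75.00
After 5 (deposit($50)): balance=$2675.00 total_interest=$75.00
After 6 (month_end (apply 2% monthly interest)): balance=$2728.50 total_interest=$128.50
After 7 (month_end (apply 2% monthly interest)): balance=$2783.07 total_interest=$183.07
After 8 (deposit($50)): balance=$2833.07 total_interest=$183.07
After 9 (deposit($500)): balance=$3333.07 total_interest=$183.07
After 10 (month_end (apply 2% monthly interest)): balance=$3399.73 total_interest=$249.73
After 11 (year_end (apply 5% annual interest)): balance=$3569.71 total_interest=$419.71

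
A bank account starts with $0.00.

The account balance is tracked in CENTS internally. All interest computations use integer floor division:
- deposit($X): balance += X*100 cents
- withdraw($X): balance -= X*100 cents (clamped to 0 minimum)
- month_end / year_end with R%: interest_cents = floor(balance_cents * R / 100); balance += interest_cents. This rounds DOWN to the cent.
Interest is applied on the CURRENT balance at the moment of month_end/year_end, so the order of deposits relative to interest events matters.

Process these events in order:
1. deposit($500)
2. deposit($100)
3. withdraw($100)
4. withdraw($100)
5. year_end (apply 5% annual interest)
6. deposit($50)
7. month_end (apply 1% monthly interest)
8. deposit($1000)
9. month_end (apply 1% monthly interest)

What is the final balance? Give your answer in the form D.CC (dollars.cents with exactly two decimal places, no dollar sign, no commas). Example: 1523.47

Answer: 1489.44

Derivation:
After 1 (deposit($500)): balance=$500.00 total_interest=$0.00
After 2 (deposit($100)): balance=$600.00 total_interest=$0.00
After 3 (withdraw($100)): balance=$500.00 total_interest=$0.00
After 4 (withdraw($100)): balance=$400.00 total_interest=$0.00
After 5 (year_end (apply 5% annual interest)): balance=$420.00 total_interest=$20.00
After 6 (deposit($50)): balance=$470.00 total_interest=$20.00
After 7 (month_end (apply 1% monthly interest)): balance=$474.70 total_interest=$24.70
After 8 (deposit($1000)): balance=$1474.70 total_interest=$24.70
After 9 (month_end (apply 1% monthly interest)): balance=$1489.44 total_interest=$39.44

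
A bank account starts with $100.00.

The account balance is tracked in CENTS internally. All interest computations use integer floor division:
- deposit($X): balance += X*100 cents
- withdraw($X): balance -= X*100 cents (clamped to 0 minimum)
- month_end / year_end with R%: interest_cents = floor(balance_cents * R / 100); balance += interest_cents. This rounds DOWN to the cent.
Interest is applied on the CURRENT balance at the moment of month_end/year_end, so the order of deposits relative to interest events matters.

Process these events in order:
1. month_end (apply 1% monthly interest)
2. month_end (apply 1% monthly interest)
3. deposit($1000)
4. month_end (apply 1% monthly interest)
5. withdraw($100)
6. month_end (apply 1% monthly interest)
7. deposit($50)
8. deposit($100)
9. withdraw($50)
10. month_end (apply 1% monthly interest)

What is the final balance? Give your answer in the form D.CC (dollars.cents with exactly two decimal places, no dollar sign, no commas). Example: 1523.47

After 1 (month_end (apply 1% monthly interest)): balance=$101.00 total_interest=$1.00
After 2 (month_end (apply 1% monthly interest)): balance=$102.01 total_interest=$2.01
After 3 (deposit($1000)): balance=$1102.01 total_interest=$2.01
After 4 (month_end (apply 1% monthly interest)): balance=$1113.03 total_interest=$13.03
After 5 (withdraw($100)): balance=$1013.03 total_interest=$13.03
After 6 (month_end (apply 1% monthly interest)): balance=$1023.16 total_interest=$23.16
After 7 (deposit($50)): balance=$1073.16 total_interest=$23.16
After 8 (deposit($100)): balance=$1173.16 total_interest=$23.16
After 9 (withdraw($50)): balance=$1123.16 total_interest=$23.16
After 10 (month_end (apply 1% monthly interest)): balance=$1134.39 total_interest=$34.39

Answer: 1134.39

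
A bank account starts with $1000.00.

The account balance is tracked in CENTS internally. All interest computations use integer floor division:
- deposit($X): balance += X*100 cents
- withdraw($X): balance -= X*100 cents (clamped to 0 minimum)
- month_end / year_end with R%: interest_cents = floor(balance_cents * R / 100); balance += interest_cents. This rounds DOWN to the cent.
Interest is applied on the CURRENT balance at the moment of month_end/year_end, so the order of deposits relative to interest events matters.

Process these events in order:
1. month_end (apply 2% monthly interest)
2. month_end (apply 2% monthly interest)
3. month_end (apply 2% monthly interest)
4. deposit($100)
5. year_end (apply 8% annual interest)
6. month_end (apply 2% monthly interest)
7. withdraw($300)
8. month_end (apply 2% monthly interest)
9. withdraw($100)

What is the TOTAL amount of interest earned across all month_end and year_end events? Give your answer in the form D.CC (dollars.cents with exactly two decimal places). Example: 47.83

Answer: 198.75

Derivation:
After 1 (month_end (apply 2% monthly interest)): balance=$1020.00 total_interest=$20.00
After 2 (month_end (apply 2% monthly interest)): balance=$1040.40 total_interest=$40.40
After 3 (month_end (apply 2% monthly interest)): balance=$1061.20 total_interest=$61.20
After 4 (deposit($100)): balance=$1161.20 total_interest=$61.20
After 5 (year_end (apply 8% annual interest)): balance=$1254.09 total_interest=$154.09
After 6 (month_end (apply 2% monthly interest)): balance=$1279.17 total_interest=$179.17
After 7 (withdraw($300)): balance=$979.17 total_interest=$179.17
After 8 (month_end (apply 2% monthly interest)): balance=$998.75 total_interest=$198.75
After 9 (withdraw($100)): balance=$898.75 total_interest=$198.75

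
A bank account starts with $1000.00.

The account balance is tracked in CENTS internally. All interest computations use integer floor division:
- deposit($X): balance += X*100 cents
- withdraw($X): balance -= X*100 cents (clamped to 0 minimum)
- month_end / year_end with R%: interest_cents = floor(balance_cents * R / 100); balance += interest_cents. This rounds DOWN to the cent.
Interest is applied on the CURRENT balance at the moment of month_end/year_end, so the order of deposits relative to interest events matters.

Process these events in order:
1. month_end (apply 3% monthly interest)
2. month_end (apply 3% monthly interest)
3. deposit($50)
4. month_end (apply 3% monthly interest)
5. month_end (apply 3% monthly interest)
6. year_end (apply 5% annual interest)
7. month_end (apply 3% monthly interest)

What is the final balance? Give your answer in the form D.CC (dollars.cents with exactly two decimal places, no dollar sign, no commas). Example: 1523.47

After 1 (month_end (apply 3% monthly interest)): balance=$1030.00 total_interest=$30.00
After 2 (month_end (apply 3% monthly interest)): balance=$1060.90 total_interest=$60.90
After 3 (deposit($50)): balance=$1110.90 total_interest=$60.90
After 4 (month_end (apply 3% monthly interest)): balance=$1144.22 total_interest=$94.22
After 5 (month_end (apply 3% monthly interest)): balance=$1178.54 total_interest=$128.54
After 6 (year_end (apply 5% annual interest)): balance=$1237.46 total_interest=$187.46
After 7 (month_end (apply 3% monthly interest)): balance=$1274.58 total_interest=$224.58

Answer: 1274.58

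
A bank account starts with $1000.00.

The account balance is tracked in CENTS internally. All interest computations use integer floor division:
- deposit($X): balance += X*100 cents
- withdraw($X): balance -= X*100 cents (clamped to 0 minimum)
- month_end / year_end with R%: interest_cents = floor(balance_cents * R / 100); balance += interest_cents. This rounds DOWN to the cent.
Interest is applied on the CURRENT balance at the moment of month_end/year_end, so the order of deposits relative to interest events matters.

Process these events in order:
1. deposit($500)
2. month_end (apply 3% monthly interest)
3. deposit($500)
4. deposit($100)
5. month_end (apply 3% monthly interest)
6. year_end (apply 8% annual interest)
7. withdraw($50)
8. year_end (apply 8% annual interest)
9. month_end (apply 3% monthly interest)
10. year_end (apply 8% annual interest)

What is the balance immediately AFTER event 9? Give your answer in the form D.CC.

After 1 (deposit($500)): balance=$1500.00 total_interest=$0.00
After 2 (month_end (apply 3% monthly interest)): balance=$1545.00 total_interest=$45.00
After 3 (deposit($500)): balance=$2045.00 total_interest=$45.00
After 4 (deposit($100)): balance=$2145.00 total_interest=$45.00
After 5 (month_end (apply 3% monthly interest)): balance=$2209.35 total_interest=$109.35
After 6 (year_end (apply 8% annual interest)): balance=$2386.09 total_interest=$286.09
After 7 (withdraw($50)): balance=$2336.09 total_interest=$286.09
After 8 (year_end (apply 8% annual interest)): balance=$2522.97 total_interest=$472.97
After 9 (month_end (apply 3% monthly interest)): balance=$2598.65 total_interest=$548.65

Answer: 2598.65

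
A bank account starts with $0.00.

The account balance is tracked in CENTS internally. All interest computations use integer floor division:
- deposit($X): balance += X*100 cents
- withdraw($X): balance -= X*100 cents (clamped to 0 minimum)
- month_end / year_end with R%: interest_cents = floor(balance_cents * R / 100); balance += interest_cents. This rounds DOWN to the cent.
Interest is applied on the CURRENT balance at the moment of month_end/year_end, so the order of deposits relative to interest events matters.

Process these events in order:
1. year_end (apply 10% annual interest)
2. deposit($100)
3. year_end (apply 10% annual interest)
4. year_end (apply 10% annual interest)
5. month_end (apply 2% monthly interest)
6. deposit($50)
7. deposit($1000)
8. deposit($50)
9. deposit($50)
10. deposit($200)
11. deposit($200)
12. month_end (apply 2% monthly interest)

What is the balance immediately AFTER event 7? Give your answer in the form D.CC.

Answer: 1173.42

Derivation:
After 1 (year_end (apply 10% annual interest)): balance=$0.00 total_interest=$0.00
After 2 (deposit($100)): balance=$100.00 total_interest=$0.00
After 3 (year_end (apply 10% annual interest)): balance=$110.00 total_interest=$10.00
After 4 (year_end (apply 10% annual interest)): balance=$121.00 total_interest=$21.00
After 5 (month_end (apply 2% monthly interest)): balance=$123.42 total_interest=$23.42
After 6 (deposit($50)): balance=$173.42 total_interest=$23.42
After 7 (deposit($1000)): balance=$1173.42 total_interest=$23.42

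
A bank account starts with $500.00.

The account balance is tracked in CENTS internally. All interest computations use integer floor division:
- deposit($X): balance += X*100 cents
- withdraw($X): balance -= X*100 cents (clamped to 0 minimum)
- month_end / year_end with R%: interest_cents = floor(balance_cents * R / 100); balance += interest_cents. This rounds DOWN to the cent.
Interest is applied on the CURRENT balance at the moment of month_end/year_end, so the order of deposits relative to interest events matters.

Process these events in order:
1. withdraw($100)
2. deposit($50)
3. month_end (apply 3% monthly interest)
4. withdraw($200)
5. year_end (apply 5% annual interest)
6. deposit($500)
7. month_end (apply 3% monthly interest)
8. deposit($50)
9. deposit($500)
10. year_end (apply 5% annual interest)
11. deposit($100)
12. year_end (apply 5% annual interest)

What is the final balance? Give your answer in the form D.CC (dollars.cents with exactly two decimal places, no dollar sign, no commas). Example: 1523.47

After 1 (withdraw($100)): balance=$400.00 total_interest=$0.00
After 2 (deposit($50)): balance=$450.00 total_interest=$0.00
After 3 (month_end (apply 3% monthly interest)): balance=$463.50 total_interest=$13.50
After 4 (withdraw($200)): balance=$263.50 total_interest=$13.50
After 5 (year_end (apply 5% annual interest)): balance=$276.67 total_interest=$26.67
After 6 (deposit($500)): balance=$776.67 total_interest=$26.67
After 7 (month_end (apply 3% monthly interest)): balance=$799.97 total_interest=$49.97
After 8 (deposit($50)): balance=$849.97 total_interest=$49.97
After 9 (deposit($500)): balance=$1349.97 total_interest=$49.97
After 10 (year_end (apply 5% annual interest)): balance=$1417.46 total_interest=$117.46
After 11 (deposit($100)): balance=$1517.46 total_interest=$117.46
After 12 (year_end (apply 5% annual interest)): balance=$1593.33 total_interest=$193.33

Answer: 1593.33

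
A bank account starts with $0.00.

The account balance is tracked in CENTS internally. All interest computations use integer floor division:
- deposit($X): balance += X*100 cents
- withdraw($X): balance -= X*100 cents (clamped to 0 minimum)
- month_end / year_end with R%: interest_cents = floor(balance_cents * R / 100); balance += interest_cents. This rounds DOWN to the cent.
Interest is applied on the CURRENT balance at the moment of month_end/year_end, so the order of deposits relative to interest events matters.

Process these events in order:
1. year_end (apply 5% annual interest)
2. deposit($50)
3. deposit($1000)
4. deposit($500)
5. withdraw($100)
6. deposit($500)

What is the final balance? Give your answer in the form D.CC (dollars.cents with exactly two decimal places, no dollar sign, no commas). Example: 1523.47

After 1 (year_end (apply 5% annual interest)): balance=$0.00 total_interest=$0.00
After 2 (deposit($50)): balance=$50.00 total_interest=$0.00
After 3 (deposit($1000)): balance=$1050.00 total_interest=$0.00
After 4 (deposit($500)): balance=$1550.00 total_interest=$0.00
After 5 (withdraw($100)): balance=$1450.00 total_interest=$0.00
After 6 (deposit($500)): balance=$1950.00 total_interest=$0.00

Answer: 1950.00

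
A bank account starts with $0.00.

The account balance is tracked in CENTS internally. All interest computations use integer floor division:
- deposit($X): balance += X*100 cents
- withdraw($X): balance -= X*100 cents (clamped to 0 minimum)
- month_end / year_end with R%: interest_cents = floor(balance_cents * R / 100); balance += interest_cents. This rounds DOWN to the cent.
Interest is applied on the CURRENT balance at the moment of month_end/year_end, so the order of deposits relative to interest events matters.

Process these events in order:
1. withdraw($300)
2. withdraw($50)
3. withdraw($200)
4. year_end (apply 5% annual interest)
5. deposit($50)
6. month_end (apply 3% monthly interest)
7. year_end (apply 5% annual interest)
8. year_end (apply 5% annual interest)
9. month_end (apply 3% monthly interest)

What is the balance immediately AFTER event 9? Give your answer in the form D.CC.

After 1 (withdraw($300)): balance=$0.00 total_interest=$0.00
After 2 (withdraw($50)): balance=$0.00 total_interest=$0.00
After 3 (withdraw($200)): balance=$0.00 total_interest=$0.00
After 4 (year_end (apply 5% annual interest)): balance=$0.00 total_interest=$0.00
After 5 (deposit($50)): balance=$50.00 total_interest=$0.00
After 6 (month_end (apply 3% monthly interest)): balance=$51.50 total_interest=$1.50
After 7 (year_end (apply 5% annual interest)): balance=$54.07 total_interest=$4.07
After 8 (year_end (apply 5% annual interest)): balance=$56.77 total_interest=$6.77
After 9 (month_end (apply 3% monthly interest)): balance=$58.47 total_interest=$8.47

Answer: 58.47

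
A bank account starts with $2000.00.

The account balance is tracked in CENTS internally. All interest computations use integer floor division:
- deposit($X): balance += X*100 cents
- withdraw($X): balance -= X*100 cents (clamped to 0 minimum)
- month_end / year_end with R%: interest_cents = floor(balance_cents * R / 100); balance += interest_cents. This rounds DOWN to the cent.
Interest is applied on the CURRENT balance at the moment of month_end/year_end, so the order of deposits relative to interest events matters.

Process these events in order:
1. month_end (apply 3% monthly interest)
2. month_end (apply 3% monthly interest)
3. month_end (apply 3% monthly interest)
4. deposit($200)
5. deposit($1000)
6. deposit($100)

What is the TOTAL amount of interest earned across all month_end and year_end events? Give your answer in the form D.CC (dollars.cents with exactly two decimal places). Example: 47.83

Answer: 185.45

Derivation:
After 1 (month_end (apply 3% monthly interest)): balance=$2060.00 total_interest=$60.00
After 2 (month_end (apply 3% monthly interest)): balance=$2121.80 total_interest=$121.80
After 3 (month_end (apply 3% monthly interest)): balance=$2185.45 total_interest=$185.45
After 4 (deposit($200)): balance=$2385.45 total_interest=$185.45
After 5 (deposit($1000)): balance=$3385.45 total_interest=$185.45
After 6 (deposit($100)): balance=$3485.45 total_interest=$185.45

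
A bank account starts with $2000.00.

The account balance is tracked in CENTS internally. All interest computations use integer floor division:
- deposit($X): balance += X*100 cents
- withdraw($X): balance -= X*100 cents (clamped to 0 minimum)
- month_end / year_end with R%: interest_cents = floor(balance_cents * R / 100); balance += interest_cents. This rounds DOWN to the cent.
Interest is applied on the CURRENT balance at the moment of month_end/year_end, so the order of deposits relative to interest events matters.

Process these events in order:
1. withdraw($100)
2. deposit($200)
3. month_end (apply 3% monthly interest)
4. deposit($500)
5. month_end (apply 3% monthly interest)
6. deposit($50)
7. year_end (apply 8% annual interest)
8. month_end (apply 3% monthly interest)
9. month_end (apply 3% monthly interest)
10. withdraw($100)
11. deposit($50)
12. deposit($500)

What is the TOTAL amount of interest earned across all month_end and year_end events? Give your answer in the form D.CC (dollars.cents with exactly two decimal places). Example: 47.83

Answer: 550.00

Derivation:
After 1 (withdraw($100)): balance=$1900.00 total_interest=$0.00
After 2 (deposit($200)): balance=$2100.00 total_interest=$0.00
After 3 (month_end (apply 3% monthly interest)): balance=$2163.00 total_interest=$63.00
After 4 (deposit($500)): balance=$2663.00 total_interest=$63.00
After 5 (month_end (apply 3% monthly interest)): balance=$2742.89 total_interest=$142.89
After 6 (deposit($50)): balance=$2792.89 total_interest=$142.89
After 7 (year_end (apply 8% annual interest)): balance=$3016.32 total_interest=$366.32
After 8 (month_end (apply 3% monthly interest)): balance=$3106.80 total_interest=$456.80
After 9 (month_end (apply 3% monthly interest)): balance=$3200.00 total_interest=$550.00
After 10 (withdraw($100)): balance=$3100.00 total_interest=$550.00
After 11 (deposit($50)): balance=$3150.00 total_interest=$550.00
After 12 (deposit($500)): balance=$3650.00 total_interest=$550.00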